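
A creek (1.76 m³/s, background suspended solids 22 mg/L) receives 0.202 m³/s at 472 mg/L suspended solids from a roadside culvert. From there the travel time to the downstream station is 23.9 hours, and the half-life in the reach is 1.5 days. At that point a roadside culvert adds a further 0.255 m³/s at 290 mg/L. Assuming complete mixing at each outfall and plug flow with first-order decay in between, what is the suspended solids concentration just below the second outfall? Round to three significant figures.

After mixing, C = (1.760·22.00 + 0.2020·472.0) / 1.962 = 134.1/1.962 = 68.33 mg/L; combined flow 1.962 m³/s.
Half-life 1.5 d → k = ln 2 / 1.5 = 0.4621 d⁻¹.
After decay, C = 68.33 × e^(−kt) = 68.33 × 0.6312 = 43.13 mg/L.
Second outfall: C = (1.962·43.13 + 0.2550·290.0)/2.217 = 71.52 mg/L.

71.5 mg/L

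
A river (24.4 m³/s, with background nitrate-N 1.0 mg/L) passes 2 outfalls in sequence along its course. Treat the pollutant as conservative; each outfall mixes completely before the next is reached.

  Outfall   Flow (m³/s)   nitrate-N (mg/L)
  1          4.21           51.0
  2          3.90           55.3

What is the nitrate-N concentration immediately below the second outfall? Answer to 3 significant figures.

Below outfall 1: Q → 28.61 m³/s, C = (24.40·1.000 + 4.210·51.00)/28.61 = 8.358 mg/L.
Below outfall 2: Q → 32.51 m³/s, C = (28.61·8.358 + 3.900·55.30)/32.51 = 13.99 mg/L.

14.0 mg/L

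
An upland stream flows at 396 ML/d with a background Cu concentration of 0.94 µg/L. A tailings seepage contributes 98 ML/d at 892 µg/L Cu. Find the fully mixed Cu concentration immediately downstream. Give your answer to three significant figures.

Conservation of mass: C = (396.0·0.9400 + 98.00·892.0) / 494.0 = 87790/494.0 = 177.7 µg/L.

178 µg/L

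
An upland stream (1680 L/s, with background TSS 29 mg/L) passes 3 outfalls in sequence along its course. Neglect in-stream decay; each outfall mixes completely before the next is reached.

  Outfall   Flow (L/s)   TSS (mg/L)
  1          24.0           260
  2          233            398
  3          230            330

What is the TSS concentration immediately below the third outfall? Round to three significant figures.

103 mg/L

Outfall 1: combined Q = 1704 L/s; C = (1680·29.00 + 24.00·260.0)/1704 = 32.25 mg/L.
Outfall 2: combined Q = 1937 L/s; C = (1704·32.25 + 233.0·398.0)/1937 = 76.25 mg/L.
Outfall 3: combined Q = 2167 L/s; C = (1937·76.25 + 230.0·330.0)/2167 = 103.2 mg/L.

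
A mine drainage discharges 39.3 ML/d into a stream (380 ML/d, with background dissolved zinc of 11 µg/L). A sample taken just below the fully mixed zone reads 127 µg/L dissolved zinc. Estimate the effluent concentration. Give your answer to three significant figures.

1250 µg/L

Mass balance: 380.0·11.00 + 39.30·Cₑ = 419.3·127.0
→ Cₑ = (419.3·127.0 − 380.0·11.00) / 39.30 = 1249 µg/L.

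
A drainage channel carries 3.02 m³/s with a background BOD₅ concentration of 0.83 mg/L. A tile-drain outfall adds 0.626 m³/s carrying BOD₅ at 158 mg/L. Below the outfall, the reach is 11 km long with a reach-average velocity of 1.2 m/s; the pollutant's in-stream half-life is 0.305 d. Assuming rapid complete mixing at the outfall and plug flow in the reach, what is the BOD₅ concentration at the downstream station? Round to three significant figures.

21.9 mg/L

Mass balance: C = (3.020·0.8300 + 0.6260·158.0) / 3.646 = 101.4/3.646 = 27.82 mg/L.
Travel time t = 11·1000 / 1.2 = 9167 s = 2.546 h.
Half-life 0.305 d → k = ln 2 / 0.305 = 2.273 d⁻¹.
First-order decay: C = 27.82·exp(−k·t) = 27.82·0.7858 = 21.86 mg/L.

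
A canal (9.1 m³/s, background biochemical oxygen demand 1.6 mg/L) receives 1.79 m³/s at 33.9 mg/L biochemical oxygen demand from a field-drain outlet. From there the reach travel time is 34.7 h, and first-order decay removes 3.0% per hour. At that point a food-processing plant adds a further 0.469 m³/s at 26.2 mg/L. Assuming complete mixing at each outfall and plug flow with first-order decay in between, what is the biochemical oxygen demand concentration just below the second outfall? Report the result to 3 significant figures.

Mixed concentration C = ΣQC/ΣQ = (9.100·1.600 + 1.790·33.90) / 10.89 = 75.24/10.89 = 6.909 mg/L; combined flow 10.89 m³/s.
3.0%/h lost → k = −ln(1 − 0.03) = 0.03046 h⁻¹.
After decay, C = 6.909 × e^(−kt) = 6.909 × 0.3475 = 2.401 mg/L.
At the second outfall, C = (10.89·2.401 + 0.4690·26.20) / (10.89 + 0.4690) = 3.384 mg/L.

3.38 mg/L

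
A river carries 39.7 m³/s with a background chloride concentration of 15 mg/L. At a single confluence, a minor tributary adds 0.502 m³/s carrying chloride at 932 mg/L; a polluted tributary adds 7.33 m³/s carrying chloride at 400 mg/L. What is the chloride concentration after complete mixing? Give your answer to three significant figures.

84.1 mg/L

Conservation of mass: C = (39.70·15.00 + 0.5020·932.0 + 7.330·400.0) / 47.53 = 3995/47.53 = 84.06 mg/L.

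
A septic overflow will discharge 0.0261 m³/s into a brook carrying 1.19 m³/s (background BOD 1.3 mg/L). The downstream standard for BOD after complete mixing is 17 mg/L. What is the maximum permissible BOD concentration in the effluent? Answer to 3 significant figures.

At the limit, (Qr·Cr + Qe·Cₑ)/(Qr + Qe) = 17:
Cₑ = (1.216·17 − 1.190·1.300) / 0.02610 = 732.8 mg/L.

733 mg/L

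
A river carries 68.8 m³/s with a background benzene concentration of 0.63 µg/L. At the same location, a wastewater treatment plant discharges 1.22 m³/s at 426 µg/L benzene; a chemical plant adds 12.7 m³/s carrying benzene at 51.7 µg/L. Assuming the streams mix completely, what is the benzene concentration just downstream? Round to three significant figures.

14.7 µg/L

Conservation of mass: C = (68.80·0.6300 + 1.220·426.0 + 12.70·51.70) / 82.72 = 1220/82.72 = 14.74 µg/L.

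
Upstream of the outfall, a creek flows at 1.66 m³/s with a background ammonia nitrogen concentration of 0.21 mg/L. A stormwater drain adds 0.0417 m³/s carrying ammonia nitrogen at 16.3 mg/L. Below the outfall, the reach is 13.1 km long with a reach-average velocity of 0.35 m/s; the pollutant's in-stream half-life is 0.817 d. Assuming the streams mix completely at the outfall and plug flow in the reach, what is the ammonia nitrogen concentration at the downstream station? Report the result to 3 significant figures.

Flow-weighted average: C = (1.660·0.2100 + 0.04170·16.30) / 1.702 = 1.028/1.702 = 0.6043 mg/L.
Travel time t = 13.1·1000 / 0.35 = 37430 s = 10.40 h.
Half-life 0.817 d → k = ln 2 / 0.817 = 0.8484 d⁻¹.
Decay over the reach: 0.6043·exp(−kt) = 0.6043·0.6924 = 0.4184 mg/L.

0.418 mg/L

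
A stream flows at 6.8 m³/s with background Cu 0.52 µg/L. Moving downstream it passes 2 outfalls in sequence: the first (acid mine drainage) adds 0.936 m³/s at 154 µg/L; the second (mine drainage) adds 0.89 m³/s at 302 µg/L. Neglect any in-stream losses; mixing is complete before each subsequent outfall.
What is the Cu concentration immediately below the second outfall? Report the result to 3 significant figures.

48.3 µg/L

Below outfall 1: Q → 7.736 m³/s, C = (6.800·0.5200 + 0.9360·154.0)/7.736 = 19.09 µg/L.
Below outfall 2: Q → 8.626 m³/s, C = (7.736·19.09 + 0.8900·302.0)/8.626 = 48.28 µg/L.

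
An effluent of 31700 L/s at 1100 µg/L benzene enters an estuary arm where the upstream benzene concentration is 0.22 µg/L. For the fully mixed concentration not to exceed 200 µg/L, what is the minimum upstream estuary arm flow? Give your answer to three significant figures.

143000 L/s

Set C_mix = 200: (Q·0.2200 + 31700·1100) / (Q + 31700) = 200
→ Q = 31700·(1100 − 200)/(200 − 0.2200) = 142800 L/s.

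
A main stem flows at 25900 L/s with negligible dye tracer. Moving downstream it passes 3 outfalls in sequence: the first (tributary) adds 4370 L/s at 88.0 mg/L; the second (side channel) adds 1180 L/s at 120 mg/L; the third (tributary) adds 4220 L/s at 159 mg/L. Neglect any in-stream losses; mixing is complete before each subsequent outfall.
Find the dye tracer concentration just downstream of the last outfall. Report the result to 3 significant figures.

Outfall 1: combined Q = 30270 L/s; C = (25900·0 + 4370·88.00)/30270 = 12.70 mg/L.
Outfall 2: combined Q = 31450 L/s; C = (30270·12.70 + 1180·120.0)/31450 = 16.73 mg/L.
Outfall 3: combined Q = 35670 L/s; C = (31450·16.73 + 4220·159.0)/35670 = 33.56 mg/L.

33.6 mg/L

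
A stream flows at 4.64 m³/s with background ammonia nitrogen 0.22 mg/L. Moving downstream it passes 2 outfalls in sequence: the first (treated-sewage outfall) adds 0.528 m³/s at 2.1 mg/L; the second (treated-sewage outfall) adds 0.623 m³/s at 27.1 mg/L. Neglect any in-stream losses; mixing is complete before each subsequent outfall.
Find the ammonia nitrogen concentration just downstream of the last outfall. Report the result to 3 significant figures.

Outfall 1: combined Q = 5.168 m³/s; C = (4.640·0.2200 + 0.5280·2.100)/5.168 = 0.4121 mg/L.
Outfall 2: combined Q = 5.791 m³/s; C = (5.168·0.4121 + 0.6230·27.10)/5.791 = 3.283 mg/L.

3.28 mg/L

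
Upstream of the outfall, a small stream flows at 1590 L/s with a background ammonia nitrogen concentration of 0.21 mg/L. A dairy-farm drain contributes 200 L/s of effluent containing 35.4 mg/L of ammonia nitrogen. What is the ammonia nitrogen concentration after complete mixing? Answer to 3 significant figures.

Mixed concentration C = ΣQC/ΣQ = (1590·0.2100 + 200.0·35.40) / 1790 = 7414/1790 = 4.142 mg/L.

4.14 mg/L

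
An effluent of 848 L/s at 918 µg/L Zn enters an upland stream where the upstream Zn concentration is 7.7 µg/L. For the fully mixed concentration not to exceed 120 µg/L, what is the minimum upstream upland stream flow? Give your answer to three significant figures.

Set C_mix = 120: (Q·7.700 + 848.0·918.0) / (Q + 848.0) = 120
→ Q = 848.0·(918.0 − 120)/(120 − 7.700) = 6026 L/s.

6030 L/s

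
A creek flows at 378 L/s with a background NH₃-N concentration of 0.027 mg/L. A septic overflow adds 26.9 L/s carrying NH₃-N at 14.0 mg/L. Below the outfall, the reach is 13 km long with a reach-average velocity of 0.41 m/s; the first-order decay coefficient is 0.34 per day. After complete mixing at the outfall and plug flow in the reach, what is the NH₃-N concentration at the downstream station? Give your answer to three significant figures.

Flow-weighted average: C = (378.0·0.02700 + 26.90·14.00) / 404.9 = 386.8/404.9 = 0.9553 mg/L.
Travel time t = 13·1000 / 0.41 = 31710 s = 8.808 h.
Applying C = C₀e^(−kt): 0.9553 × 0.8827 = 0.8433 mg/L.

0.843 mg/L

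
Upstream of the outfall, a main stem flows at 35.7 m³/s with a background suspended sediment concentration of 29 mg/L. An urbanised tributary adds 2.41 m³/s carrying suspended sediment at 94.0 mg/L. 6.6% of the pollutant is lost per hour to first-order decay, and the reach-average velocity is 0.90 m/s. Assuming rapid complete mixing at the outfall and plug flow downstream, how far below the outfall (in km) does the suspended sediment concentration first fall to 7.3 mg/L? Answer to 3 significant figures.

After mixing, C = (35.70·29.00 + 2.410·94.00) / 38.11 = 1262/38.11 = 33.11 mg/L.
6.6%/h lost → k = −ln(1 − 0.066) = 0.06828 h⁻¹.
Set 33.11·exp(−k·t) = 7.3 → t = ln(33.11/7.3)/k = 79720 s = 22.14 h.
Distance = v·t = 0.90·79720 = 71750 m = 71.75 km.

71.7 km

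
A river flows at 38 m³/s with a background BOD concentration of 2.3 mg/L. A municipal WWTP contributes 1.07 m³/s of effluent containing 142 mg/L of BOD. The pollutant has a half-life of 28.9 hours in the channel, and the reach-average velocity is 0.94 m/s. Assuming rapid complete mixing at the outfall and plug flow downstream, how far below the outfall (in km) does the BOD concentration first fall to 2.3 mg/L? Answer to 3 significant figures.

After mixing, C = (38.00·2.300 + 1.070·142.0) / 39.07 = 239.3/39.07 = 6.126 mg/L.
Half-life 28.9 h → k = ln 2 / 28.9 = 0.02398 h⁻¹ = 0.5756 d⁻¹.
Set 6.126·exp(−k·t) = 2.3 → t = ln(6.126/2.3)/k = 147000 s = 40.84 h.
Distance = v·t = 0.94·147000 = 138200 m = 138.2 km.

138 km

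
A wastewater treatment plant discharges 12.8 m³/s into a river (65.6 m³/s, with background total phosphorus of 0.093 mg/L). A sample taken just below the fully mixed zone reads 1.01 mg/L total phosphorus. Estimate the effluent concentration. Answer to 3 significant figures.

Mass balance: 65.60·0.09300 + 12.80·Cₑ = 78.40·1.010
→ Cₑ = (78.40·1.010 − 65.60·0.09300) / 12.80 = 5.710 mg/L.

5.71 mg/L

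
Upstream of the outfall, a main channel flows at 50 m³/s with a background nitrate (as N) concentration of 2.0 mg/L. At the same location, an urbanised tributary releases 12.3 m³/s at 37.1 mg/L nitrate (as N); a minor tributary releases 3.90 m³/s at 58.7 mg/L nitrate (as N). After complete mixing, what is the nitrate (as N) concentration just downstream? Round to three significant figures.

Conservation of mass: C = (50.00·2.000 + 12.30·37.10 + 3.900·58.70) / 66.20 = 785.3/66.20 = 11.86 mg/L.

11.9 mg/L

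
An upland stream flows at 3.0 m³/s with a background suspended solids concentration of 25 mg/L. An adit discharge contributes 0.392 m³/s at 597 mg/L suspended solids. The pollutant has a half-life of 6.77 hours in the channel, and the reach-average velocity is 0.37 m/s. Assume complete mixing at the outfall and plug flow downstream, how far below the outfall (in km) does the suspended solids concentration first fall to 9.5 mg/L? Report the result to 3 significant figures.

29.4 km

Flow-weighted average: C = (3.000·25.00 + 0.3920·597.0) / 3.392 = 309.0/3.392 = 91.10 mg/L.
Half-life 6.77 h → k = ln 2 / 6.77 = 0.1024 h⁻¹ = 2.457 d⁻¹.
Set 91.10·exp(−k·t) = 9.5 → t = ln(91.10/9.5)/k = 79490 s = 22.08 h.
Distance = v·t = 0.37·79490 = 29410 m = 29.41 km.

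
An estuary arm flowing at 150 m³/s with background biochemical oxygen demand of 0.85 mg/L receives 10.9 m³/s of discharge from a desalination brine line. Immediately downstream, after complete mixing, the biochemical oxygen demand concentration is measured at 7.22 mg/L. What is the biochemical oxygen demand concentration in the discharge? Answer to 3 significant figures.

94.9 mg/L

Mass balance: 150.0·0.8500 + 10.90·Cₑ = 160.9·7.220
→ Cₑ = (160.9·7.220 − 150.0·0.8500) / 10.90 = 94.88 mg/L.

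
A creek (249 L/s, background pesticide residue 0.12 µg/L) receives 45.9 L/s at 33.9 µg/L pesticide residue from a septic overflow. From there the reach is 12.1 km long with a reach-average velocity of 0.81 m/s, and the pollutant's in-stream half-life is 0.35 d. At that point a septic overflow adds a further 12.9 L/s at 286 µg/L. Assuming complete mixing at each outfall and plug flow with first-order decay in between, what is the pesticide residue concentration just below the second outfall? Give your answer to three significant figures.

15.6 µg/L

Mass balance: C = (249.0·0.1200 + 45.90·33.90) / 294.9 = 1586/294.9 = 5.378 µg/L; combined flow 294.9 L/s.
Travel time t = 12.1·1000 / 0.81 = 14940 s = 4.150 h.
Half-life 0.35 d → k = ln 2 / 0.35 = 1.980 d⁻¹.
Decay over the reach: 5.378·exp(−kt) = 5.378·0.7101 = 3.818 µg/L.
Second outfall: C = (294.9·3.818 + 12.90·286.0)/307.8 = 15.64 µg/L.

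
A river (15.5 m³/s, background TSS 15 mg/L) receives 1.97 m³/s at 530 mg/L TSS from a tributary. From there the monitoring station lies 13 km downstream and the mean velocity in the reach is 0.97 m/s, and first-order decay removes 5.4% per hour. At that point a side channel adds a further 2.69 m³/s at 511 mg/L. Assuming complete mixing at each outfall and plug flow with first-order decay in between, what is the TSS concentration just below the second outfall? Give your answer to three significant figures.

120 mg/L

Conservation of mass: C = (15.50·15.00 + 1.970·530.0) / 17.47 = 1277/17.47 = 73.07 mg/L; combined flow 17.47 m³/s.
Travel time t = 13·1000 / 0.97 = 13400 s = 3.723 h.
5.4%/h lost → k = −ln(1 − 0.054) = 0.05551 h⁻¹.
Decay over the reach: 73.07·exp(−kt) = 73.07·0.8133 = 59.43 mg/L.
Second outfall: C = (17.47·59.43 + 2.690·511.0)/20.16 = 119.7 mg/L.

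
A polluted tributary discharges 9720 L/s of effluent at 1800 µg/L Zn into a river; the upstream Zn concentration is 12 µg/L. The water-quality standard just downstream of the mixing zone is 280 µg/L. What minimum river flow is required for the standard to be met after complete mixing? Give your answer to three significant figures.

55100 L/s

Set C_mix = 280: (Q·12.00 + 9720·1800) / (Q + 9720) = 280
→ Q = 9720·(1800 − 280)/(280 − 12.00) = 55130 L/s.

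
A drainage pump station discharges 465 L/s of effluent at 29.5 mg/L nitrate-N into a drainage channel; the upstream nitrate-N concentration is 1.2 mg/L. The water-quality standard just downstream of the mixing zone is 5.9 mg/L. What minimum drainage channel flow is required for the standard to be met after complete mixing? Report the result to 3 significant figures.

2330 L/s

Set C_mix = 5.9: (Q·1.200 + 465.0·29.50) / (Q + 465.0) = 5.9
→ Q = 465.0·(29.50 − 5.9)/(5.9 − 1.200) = 2335 L/s.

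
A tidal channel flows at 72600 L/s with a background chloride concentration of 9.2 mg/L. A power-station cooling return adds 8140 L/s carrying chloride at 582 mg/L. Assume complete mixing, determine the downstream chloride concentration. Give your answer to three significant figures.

After mixing, C = (72600·9.200 + 8140·582.0) / 80740 = 5405000/80740 = 66.95 mg/L.

66.9 mg/L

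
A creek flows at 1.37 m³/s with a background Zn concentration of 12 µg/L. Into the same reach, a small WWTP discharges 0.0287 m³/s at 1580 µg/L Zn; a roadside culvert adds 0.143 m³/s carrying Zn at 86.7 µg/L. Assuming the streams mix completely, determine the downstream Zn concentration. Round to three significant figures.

Flow-weighted average: C = (1.370·12.00 + 0.02870·1580 + 0.1430·86.70) / 1.542 = 74.18/1.542 = 48.12 µg/L.

48.1 µg/L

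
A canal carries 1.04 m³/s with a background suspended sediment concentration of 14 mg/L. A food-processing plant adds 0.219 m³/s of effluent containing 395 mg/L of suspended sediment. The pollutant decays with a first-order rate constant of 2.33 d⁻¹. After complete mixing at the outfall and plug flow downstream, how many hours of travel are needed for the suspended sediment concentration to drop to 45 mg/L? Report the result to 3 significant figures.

Mass balance: C = (1.040·14.00 + 0.2190·395.0) / 1.259 = 101.1/1.259 = 80.27 mg/L.
80.27·exp(−k·t) = 45 → t = ln(80.27/45)/k = 21460 s = 5.962 h.

5.96 h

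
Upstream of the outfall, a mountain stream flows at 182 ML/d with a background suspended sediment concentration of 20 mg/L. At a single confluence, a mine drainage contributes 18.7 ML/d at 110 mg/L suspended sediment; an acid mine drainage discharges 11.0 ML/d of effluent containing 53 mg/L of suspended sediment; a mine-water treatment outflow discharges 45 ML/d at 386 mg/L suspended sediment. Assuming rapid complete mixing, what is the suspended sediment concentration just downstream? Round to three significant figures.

Conservation of mass: C = (182.0·20.00 + 18.70·110.0 + 11.00·53.00 + 45.00·386.0) / 256.7 = 23650/256.7 = 92.13 mg/L.

92.1 mg/L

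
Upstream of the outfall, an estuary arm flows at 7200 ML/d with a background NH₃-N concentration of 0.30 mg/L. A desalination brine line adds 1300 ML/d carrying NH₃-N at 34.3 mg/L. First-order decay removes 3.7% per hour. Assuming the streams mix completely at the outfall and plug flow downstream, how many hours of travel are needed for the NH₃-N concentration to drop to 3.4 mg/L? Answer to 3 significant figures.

Flow-weighted average: C = (7200·0.3000 + 1300·34.30) / 8500 = 46750/8500 = 5.500 mg/L.
3.7%/h lost → k = −ln(1 − 0.037) = 0.03770 h⁻¹.
5.500·exp(−k·t) = 3.4 → t = ln(5.500/3.4)/k = 45930 s = 12.76 h.

12.8 h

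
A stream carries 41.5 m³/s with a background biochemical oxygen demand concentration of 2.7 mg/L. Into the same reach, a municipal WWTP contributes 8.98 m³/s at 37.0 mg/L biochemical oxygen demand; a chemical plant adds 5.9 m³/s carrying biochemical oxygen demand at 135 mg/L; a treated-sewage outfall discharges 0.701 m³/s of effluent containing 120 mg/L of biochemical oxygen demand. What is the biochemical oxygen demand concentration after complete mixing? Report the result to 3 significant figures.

Conservation of mass: C = (41.50·2.700 + 8.980·37.00 + 5.900·135.0 + 0.7010·120.0) / 57.08 = 1325/57.08 = 23.21 mg/L.

23.2 mg/L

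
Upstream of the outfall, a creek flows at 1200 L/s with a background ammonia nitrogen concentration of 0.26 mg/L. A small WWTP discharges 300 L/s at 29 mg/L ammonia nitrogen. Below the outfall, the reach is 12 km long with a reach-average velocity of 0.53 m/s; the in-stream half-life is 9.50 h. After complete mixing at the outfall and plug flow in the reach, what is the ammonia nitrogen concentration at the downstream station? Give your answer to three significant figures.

Mixed concentration C = ΣQC/ΣQ = (1200·0.2600 + 300.0·29.00) / 1500 = 9012/1500 = 6.008 mg/L.
Travel time t = 12·1000 / 0.53 = 22640 s = 6.289 h.
Half-life 9.50 h → k = ln 2 / 9.50 = 0.07296 h⁻¹ = 1.751 d⁻¹.
First-order decay: C = 6.008·exp(−k·t) = 6.008·0.6320 = 3.797 mg/L.

3.80 mg/L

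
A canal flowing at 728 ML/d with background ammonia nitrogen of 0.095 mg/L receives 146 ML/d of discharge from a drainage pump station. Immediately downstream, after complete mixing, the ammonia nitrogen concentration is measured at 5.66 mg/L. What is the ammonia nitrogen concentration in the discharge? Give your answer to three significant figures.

33.4 mg/L

Mass balance: 728.0·0.09500 + 146.0·Cₑ = 874.0·5.660
→ Cₑ = (874.0·5.660 − 728.0·0.09500) / 146.0 = 33.41 mg/L.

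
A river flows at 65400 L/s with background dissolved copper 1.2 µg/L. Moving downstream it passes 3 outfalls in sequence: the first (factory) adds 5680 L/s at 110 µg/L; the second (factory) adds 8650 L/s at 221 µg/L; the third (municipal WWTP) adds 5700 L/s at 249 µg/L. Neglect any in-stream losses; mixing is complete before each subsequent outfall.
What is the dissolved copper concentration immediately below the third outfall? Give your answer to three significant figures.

47.2 µg/L

After outfall 1: Q = 65400 + 5680 = 71080 L/s; C = (65400·1.200 + 5680·110.0)/71080 = 9.894 µg/L.
After outfall 2: Q = 71080 + 8650 = 79730 L/s; C = (71080·9.894 + 8650·221.0)/79730 = 32.80 µg/L.
After outfall 3: Q = 79730 + 5700 = 85430 L/s; C = (79730·32.80 + 5700·249.0)/85430 = 47.22 µg/L.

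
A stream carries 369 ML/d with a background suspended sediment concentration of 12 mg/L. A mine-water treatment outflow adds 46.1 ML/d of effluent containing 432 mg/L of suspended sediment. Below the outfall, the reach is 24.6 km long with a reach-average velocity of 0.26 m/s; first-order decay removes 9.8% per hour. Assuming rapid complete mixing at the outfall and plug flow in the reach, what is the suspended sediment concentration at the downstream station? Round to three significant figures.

Flow-weighted average: C = (369.0·12.00 + 46.10·432.0) / 415.1 = 24340/415.1 = 58.64 mg/L.
Travel time t = 24.6·1000 / 0.26 = 94620 s = 26.28 h.
9.8%/h lost → k = −ln(1 − 0.098) = 0.1031 h⁻¹.
Decay over the reach: 58.64·exp(−kt) = 58.64·0.06649 = 3.899 mg/L.

3.90 mg/L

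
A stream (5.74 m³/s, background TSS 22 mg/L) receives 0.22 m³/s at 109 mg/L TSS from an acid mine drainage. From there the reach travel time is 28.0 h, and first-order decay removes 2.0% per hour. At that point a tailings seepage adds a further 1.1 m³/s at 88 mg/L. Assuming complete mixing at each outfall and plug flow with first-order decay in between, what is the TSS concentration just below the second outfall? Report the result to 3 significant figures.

25.8 mg/L

Mixed concentration C = ΣQC/ΣQ = (5.740·22.00 + 0.2200·109.0) / 5.960 = 150.3/5.960 = 25.21 mg/L; combined flow 5.960 m³/s.
2.0%/h lost → k = −ln(1 − 0.02) = 0.02020 h⁻¹.
Applying C = C₀e^(−kt): 25.21 × 0.5680 = 14.32 mg/L.
Second outfall: C = (5.960·14.32 + 1.100·88.00)/7.060 = 25.80 mg/L.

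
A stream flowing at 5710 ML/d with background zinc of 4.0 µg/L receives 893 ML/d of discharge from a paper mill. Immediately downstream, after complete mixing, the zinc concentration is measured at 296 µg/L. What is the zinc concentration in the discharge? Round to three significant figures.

2160 µg/L

Mass balance: 5710·4.000 + 893.0·Cₑ = 6603·296.0
→ Cₑ = (6603·296.0 − 5710·4.000) / 893.0 = 2163 µg/L.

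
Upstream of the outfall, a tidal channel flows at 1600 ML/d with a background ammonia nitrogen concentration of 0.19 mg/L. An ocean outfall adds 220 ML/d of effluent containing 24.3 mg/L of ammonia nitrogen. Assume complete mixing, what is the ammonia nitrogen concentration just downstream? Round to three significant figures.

Mixed concentration C = ΣQC/ΣQ = (1600·0.1900 + 220.0·24.30) / 1820 = 5650/1820 = 3.104 mg/L.

3.10 mg/L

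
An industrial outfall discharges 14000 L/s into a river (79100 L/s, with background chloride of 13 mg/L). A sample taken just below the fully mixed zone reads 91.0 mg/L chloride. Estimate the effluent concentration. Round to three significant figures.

532 mg/L

Mass balance: 79100·13.00 + 14000·Cₑ = 93100·91.00
→ Cₑ = (93100·91.00 − 79100·13.00) / 14000 = 531.7 mg/L.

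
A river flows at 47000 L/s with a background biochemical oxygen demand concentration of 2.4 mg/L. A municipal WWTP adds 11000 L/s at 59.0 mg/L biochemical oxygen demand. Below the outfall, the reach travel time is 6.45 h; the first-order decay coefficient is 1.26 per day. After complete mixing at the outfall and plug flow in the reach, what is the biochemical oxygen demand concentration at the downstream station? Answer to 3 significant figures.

9.36 mg/L

Flow-weighted average: C = (47000·2.400 + 11000·59.00) / 58000 = 761800/58000 = 13.13 mg/L.
First-order decay: C = 13.13·exp(−k·t) = 13.13·0.7127 = 9.362 mg/L.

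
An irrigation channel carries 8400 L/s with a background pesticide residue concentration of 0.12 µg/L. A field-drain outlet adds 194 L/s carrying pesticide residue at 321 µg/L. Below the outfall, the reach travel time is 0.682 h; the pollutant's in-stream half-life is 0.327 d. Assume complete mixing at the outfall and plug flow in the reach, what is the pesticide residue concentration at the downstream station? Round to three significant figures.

After mixing, C = (8400·0.1200 + 194.0·321.0) / 8594 = 63280/8594 = 7.364 µg/L.
Half-life 0.327 d → k = ln 2 / 0.327 = 2.120 d⁻¹.
Applying C = C₀e^(−kt): 7.364 × 0.9415 = 6.933 µg/L.

6.93 µg/L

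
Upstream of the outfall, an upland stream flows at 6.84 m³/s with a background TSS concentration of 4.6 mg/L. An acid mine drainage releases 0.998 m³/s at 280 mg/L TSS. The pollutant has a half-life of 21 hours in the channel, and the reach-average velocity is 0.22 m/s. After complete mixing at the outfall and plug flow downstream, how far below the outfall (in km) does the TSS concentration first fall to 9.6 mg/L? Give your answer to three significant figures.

34.0 km

Mass balance: C = (6.840·4.600 + 0.9980·280.0) / 7.838 = 310.9/7.838 = 39.67 mg/L.
Half-life 21 h → k = ln 2 / 21 = 0.03301 h⁻¹ = 0.7922 d⁻¹.
Set 39.67·exp(−k·t) = 9.6 → t = ln(39.67/9.6)/k = 154700 s = 42.98 h.
Distance = v·t = 0.22·154700 = 34040 m = 34.04 km.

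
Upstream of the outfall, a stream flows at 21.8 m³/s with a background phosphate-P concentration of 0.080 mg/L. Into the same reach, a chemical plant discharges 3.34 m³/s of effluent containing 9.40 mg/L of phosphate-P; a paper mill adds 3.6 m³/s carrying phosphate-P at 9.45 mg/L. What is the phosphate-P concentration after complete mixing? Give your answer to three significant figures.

Mass balance: C = (21.80·0.08000 + 3.340·9.400 + 3.600·9.450) / 28.74 = 67.16/28.74 = 2.337 mg/L.

2.34 mg/L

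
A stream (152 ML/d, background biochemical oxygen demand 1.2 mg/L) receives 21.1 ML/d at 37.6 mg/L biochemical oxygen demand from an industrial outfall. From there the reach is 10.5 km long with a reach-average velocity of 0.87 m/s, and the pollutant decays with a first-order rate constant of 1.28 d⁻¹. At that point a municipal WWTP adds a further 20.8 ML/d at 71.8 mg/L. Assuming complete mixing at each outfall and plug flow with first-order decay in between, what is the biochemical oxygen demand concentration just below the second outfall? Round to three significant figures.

Mass balance: C = (152.0·1.200 + 21.10·37.60) / 173.1 = 975.8/173.1 = 5.637 mg/L; combined flow 173.1 ML/d.
Travel time t = 10.5·1000 / 0.87 = 12070 s = 3.352 h.
After decay, C = 5.637 × e^(−kt) = 5.637 × 0.8363 = 4.714 mg/L.
At the second outfall, C = (173.1·4.714 + 20.80·71.80) / (173.1 + 20.80) = 11.91 mg/L.

11.9 mg/L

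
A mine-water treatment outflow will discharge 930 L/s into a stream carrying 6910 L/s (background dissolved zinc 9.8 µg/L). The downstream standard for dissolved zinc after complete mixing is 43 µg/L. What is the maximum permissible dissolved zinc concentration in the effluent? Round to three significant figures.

At the limit, (Qr·Cr + Qe·Cₑ)/(Qr + Qe) = 43:
Cₑ = (7840·43 − 6910·9.800) / 930.0 = 289.7 µg/L.

290 µg/L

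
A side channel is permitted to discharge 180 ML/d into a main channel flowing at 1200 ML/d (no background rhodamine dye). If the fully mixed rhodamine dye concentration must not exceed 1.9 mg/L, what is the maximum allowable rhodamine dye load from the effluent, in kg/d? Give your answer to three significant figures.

Mass balance at the limit: 1200·0 + 180.0·Cₑ = 1380·1.9 → Cₑ = 14.57 mg/L.
180.0 ML/d = 2.083 m³/s. Load = 2.083 m³/s × 14.57 g/m³ × 86 400 s/d = 2622 kg/d.

2620 kg/d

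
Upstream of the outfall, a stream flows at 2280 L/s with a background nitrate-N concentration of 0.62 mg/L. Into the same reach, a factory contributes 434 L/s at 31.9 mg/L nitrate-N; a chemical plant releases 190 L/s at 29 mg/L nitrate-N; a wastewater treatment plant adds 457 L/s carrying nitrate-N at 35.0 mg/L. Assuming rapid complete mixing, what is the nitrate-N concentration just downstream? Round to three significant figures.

Flow-weighted average: C = (2280·0.6200 + 434.0·31.90 + 190.0·29.00 + 457.0·35.00) / 3361 = 36760/3361 = 10.94 mg/L.

10.9 mg/L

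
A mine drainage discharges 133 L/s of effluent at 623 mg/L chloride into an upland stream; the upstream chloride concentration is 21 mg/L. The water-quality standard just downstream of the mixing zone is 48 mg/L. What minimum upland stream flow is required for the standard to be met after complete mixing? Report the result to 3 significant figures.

Set C_mix = 48: (Q·21.00 + 133.0·623.0) / (Q + 133.0) = 48
→ Q = 133.0·(623.0 − 48)/(48 − 21.00) = 2832 L/s.

2830 L/s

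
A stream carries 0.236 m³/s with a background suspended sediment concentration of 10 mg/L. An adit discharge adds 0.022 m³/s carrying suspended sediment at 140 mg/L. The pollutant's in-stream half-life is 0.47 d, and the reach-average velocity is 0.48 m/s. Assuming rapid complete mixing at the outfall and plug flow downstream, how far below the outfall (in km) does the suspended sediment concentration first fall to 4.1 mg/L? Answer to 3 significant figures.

46.1 km

Flow-weighted average: C = (0.2360·10.00 + 0.02200·140.0) / 0.2580 = 5.440/0.2580 = 21.09 mg/L.
Half-life 0.47 d → k = ln 2 / 0.47 = 1.475 d⁻¹.
Set 21.09·exp(−k·t) = 4.1 → t = ln(21.09/4.1)/k = 95940 s = 26.65 h.
Distance = v·t = 0.48·95940 = 46050 m = 46.05 km.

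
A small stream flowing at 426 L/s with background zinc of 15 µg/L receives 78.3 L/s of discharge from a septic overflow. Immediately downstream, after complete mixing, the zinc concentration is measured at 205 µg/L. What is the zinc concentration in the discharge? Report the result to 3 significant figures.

1240 µg/L

Mass balance: 426.0·15.00 + 78.30·Cₑ = 504.3·205.0
→ Cₑ = (504.3·205.0 − 426.0·15.00) / 78.30 = 1239 µg/L.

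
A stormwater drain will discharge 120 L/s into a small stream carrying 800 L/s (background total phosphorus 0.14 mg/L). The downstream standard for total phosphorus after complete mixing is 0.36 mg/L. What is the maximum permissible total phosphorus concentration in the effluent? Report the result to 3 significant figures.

At the limit, (Qr·Cr + Qe·Cₑ)/(Qr + Qe) = 0.36:
Cₑ = (920.0·0.36 − 800.0·0.1400) / 120.0 = 1.827 mg/L.

1.83 mg/L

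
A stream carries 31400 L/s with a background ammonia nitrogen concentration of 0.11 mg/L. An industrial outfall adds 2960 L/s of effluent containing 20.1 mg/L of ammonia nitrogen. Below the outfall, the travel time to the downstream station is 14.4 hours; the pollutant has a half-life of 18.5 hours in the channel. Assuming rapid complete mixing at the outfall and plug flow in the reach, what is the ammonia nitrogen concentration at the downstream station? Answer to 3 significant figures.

Conservation of mass: C = (31400·0.1100 + 2960·20.10) / 34360 = 62950/34360 = 1.832 mg/L.
Half-life 18.5 h → k = ln 2 / 18.5 = 0.03747 h⁻¹ = 0.8992 d⁻¹.
First-order decay: C = 1.832·exp(−k·t) = 1.832·0.5830 = 1.068 mg/L.

1.07 mg/L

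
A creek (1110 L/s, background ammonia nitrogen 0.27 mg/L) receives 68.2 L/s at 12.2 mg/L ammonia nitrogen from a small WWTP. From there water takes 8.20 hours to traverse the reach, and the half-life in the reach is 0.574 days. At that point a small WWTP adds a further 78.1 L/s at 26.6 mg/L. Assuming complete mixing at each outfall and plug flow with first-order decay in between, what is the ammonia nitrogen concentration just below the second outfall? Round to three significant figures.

2.25 mg/L

Flow-weighted average: C = (1110·0.2700 + 68.20·12.20) / 1178 = 1132/1178 = 0.9606 mg/L; combined flow 1178 L/s.
Half-life 0.574 d → k = ln 2 / 0.574 = 1.208 d⁻¹.
Decay over the reach: 0.9606·exp(−kt) = 0.9606·0.6619 = 0.6358 mg/L.
At the second outfall, C = (1178·0.6358 + 78.10·26.60) / (1178 + 78.10) = 2.250 mg/L.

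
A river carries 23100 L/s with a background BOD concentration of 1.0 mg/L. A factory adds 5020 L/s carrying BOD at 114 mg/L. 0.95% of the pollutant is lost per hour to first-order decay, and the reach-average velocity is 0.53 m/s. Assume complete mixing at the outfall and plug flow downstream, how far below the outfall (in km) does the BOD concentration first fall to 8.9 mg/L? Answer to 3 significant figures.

173 km

After mixing, C = (23100·1.000 + 5020·114.0) / 28120 = 595400/28120 = 21.17 mg/L.
0.95%/h lost → k = −ln(1 − 0.0095) = 0.009545 h⁻¹.
Set 21.17·exp(−k·t) = 8.9 → t = ln(21.17/8.9)/k = 326900 s = 90.79 h.
Distance = v·t = 0.53·326900 = 173200 m = 173.2 km.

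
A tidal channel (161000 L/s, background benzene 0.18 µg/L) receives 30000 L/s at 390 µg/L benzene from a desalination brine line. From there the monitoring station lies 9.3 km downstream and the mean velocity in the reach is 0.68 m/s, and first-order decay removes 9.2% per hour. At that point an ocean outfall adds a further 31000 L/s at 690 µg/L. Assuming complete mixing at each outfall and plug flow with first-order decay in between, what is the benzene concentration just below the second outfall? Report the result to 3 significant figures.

133 µg/L

Mass balance: C = (161000·0.1800 + 30000·390.0) / 191000 = 11730000/191000 = 61.41 µg/L; combined flow 191000 L/s.
Travel time t = 9.3·1000 / 0.68 = 13680 s = 3.799 h.
9.2%/h lost → k = −ln(1 − 0.092) = 0.09651 h⁻¹.
After decay, C = 61.41 × e^(−kt) = 61.41 × 0.6931 = 42.56 µg/L.
At the second outfall, C = (191000·42.56 + 31000·690.0) / (191000 + 31000) = 133.0 µg/L.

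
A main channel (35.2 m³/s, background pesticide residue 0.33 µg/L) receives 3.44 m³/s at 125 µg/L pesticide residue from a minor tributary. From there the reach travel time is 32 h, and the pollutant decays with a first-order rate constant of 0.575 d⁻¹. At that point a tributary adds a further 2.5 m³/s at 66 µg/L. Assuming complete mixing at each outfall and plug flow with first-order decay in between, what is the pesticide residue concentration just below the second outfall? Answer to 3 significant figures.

9.00 µg/L

Mixed concentration C = ΣQC/ΣQ = (35.20·0.3300 + 3.440·125.0) / 38.64 = 441.6/38.64 = 11.43 µg/L; combined flow 38.64 m³/s.
First-order decay: C = 11.43·exp(−k·t) = 11.43·0.4646 = 5.309 µg/L.
Second outfall: C = (38.64·5.309 + 2.500·66.00)/41.14 = 8.997 µg/L.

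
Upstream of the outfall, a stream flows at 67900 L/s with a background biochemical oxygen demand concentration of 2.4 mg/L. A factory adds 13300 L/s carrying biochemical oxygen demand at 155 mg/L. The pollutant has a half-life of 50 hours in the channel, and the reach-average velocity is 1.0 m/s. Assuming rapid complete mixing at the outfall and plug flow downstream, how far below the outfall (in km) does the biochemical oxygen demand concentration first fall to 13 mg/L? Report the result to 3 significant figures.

After mixing, C = (67900·2.400 + 13300·155.0) / 81200 = 2224000/81200 = 27.39 mg/L.
Half-life 50 h → k = ln 2 / 50 = 0.01386 h⁻¹ = 0.3327 d⁻¹.
Set 27.39·exp(−k·t) = 13 → t = ln(27.39/13)/k = 193600 s = 53.77 h.
Distance = v·t = 1.0·193600 = 193600 m = 193.6 km.

194 km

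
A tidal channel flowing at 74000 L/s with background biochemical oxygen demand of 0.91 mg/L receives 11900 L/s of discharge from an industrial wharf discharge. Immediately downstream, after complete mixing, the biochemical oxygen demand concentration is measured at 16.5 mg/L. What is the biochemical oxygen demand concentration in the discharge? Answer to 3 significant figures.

Mass balance: 74000·0.9100 + 11900·Cₑ = 85900·16.50
→ Cₑ = (85900·16.50 − 74000·0.9100) / 11900 = 113.4 mg/L.

113 mg/L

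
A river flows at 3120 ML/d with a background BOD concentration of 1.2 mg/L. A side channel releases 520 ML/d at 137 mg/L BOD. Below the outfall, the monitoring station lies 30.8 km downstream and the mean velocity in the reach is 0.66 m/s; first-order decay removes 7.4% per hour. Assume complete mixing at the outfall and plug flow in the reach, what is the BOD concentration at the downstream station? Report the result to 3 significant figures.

7.60 mg/L

Mixed concentration C = ΣQC/ΣQ = (3120·1.200 + 520.0·137.0) / 3640 = 74980/3640 = 20.60 mg/L.
Travel time t = 30.8·1000 / 0.66 = 46670 s = 12.96 h.
7.4%/h lost → k = −ln(1 − 0.074) = 0.07688 h⁻¹.
Decay over the reach: 20.60·exp(−kt) = 20.60·0.3691 = 7.604 mg/L.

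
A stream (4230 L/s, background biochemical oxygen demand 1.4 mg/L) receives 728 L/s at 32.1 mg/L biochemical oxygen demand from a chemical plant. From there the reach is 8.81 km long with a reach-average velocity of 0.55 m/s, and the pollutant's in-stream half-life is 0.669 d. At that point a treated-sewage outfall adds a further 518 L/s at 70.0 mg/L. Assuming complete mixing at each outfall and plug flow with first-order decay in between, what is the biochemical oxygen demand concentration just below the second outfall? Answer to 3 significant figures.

11.0 mg/L

Mass balance: C = (4230·1.400 + 728.0·32.10) / 4958 = 29290/4958 = 5.908 mg/L; combined flow 4958 L/s.
Travel time t = 8.81·1000 / 0.55 = 16020 s = 4.449 h.
Half-life 0.669 d → k = ln 2 / 0.669 = 1.036 d⁻¹.
After decay, C = 5.908 × e^(−kt) = 5.908 × 0.8252 = 4.875 mg/L.
At the second outfall, C = (4958·4.875 + 518.0·70.00) / (4958 + 518.0) = 11.04 mg/L.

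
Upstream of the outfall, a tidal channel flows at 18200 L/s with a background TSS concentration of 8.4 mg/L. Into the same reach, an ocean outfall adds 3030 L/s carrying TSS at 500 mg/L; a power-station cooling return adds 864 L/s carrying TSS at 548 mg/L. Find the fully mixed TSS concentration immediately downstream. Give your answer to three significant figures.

96.9 mg/L

Flow-weighted average: C = (18200·8.400 + 3030·500.0 + 864.0·548.0) / 22090 = 2141000/22090 = 96.92 mg/L.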